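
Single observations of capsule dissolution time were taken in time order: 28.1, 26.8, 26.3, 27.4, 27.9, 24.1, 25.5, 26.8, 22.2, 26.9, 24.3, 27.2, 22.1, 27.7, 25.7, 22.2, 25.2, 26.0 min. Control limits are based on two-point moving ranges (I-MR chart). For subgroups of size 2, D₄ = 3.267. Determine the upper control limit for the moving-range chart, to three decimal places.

Moving ranges: 1.3, 0.5, 1.1, 0.5, 3.8, 1.4, 1.3, 4.6, 4.7, 2.6, 2.9, 5.1, 5.6, 2.0, 3.5, 3.0, 0.8; M̄R̄ = 44.7000 / 17 = 2.6294
UCL_MR = D₄·M̄R̄ = 3.267 × 2.6294 = 8.5903

8.590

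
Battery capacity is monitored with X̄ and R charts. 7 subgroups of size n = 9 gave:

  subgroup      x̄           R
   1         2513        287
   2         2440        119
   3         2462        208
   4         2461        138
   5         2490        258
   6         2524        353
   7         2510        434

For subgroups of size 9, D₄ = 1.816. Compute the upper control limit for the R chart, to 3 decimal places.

R̄ = (287 + 119 + 208 + 138 + 258 + 353 + 434) / 7 = 1797.0000 / 7 = 256.7143
UCL_R = D₄·R̄ = 1.816 × 256.7143 = 466.1931

466.193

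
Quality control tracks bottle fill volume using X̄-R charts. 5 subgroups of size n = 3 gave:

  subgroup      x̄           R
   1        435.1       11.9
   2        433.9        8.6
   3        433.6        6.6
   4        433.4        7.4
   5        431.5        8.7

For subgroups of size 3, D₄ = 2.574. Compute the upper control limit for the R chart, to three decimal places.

R̄ = (11.9 + 8.6 + 6.6 + 7.4 + 8.7) / 5 = 43.2000 / 5 = 8.6400
UCL_R = D₄·R̄ = 2.574 × 8.6400 = 22.2394

22.239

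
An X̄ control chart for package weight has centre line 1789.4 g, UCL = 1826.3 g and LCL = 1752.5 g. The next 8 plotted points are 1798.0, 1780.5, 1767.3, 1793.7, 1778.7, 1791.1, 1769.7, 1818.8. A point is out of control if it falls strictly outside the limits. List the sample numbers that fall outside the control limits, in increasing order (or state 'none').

none

All 8 points lie within [1752.5, 1826.3].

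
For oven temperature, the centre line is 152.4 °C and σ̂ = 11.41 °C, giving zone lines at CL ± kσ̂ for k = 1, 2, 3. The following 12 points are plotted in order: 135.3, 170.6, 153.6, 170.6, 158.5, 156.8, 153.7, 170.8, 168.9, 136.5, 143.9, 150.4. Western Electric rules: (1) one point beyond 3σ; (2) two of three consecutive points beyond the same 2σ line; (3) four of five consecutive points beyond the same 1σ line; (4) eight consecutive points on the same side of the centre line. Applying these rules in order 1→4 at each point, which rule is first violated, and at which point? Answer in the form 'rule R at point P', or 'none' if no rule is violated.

rule 4 at point 9

Zone of each point (C = within 1σ̂, B = 1σ̂–2σ̂, A = 2σ̂–3σ̂, * = beyond 3σ̂; sign = side of CL): 1:-B, 2:+B, 3:+C, 4:+B, 5:+C, 6:+C, 7:+C, 8:+B, 9:+B, 10:-B, 11:-C, 12:-C
Rule 4 (eight consecutive points on the same side of the centre line) is satisfied at point 9.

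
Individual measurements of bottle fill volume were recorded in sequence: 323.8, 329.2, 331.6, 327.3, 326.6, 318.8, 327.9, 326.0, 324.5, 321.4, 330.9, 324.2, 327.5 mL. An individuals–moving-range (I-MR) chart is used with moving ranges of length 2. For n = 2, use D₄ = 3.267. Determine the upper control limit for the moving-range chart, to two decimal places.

Moving ranges: 5.4, 2.4, 4.3, 0.7, 7.8, 9.1, 1.9, 1.5, 3.1, 9.5, 6.7, 3.3; M̄R̄ = 55.7000 / 12 = 4.6417
UCL_MR = D₄·M̄R̄ = 3.267 × 4.6417 = 15.1643

15.16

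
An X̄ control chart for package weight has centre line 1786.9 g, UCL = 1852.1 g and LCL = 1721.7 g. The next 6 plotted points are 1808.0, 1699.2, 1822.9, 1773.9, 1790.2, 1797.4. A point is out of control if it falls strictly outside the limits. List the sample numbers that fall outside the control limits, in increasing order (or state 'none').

2

Compare each point to [1721.7, 1852.1]: sample 2 = 1699.2 < LCL.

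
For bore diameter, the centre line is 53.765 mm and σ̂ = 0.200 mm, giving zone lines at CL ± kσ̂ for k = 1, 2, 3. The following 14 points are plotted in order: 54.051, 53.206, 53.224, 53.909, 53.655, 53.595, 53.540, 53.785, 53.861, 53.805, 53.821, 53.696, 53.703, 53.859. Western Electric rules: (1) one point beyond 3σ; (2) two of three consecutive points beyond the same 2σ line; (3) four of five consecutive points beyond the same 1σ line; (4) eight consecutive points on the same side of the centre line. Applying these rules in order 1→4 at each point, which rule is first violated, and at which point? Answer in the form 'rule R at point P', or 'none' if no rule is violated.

Zone of each point (C = within 1σ̂, B = 1σ̂–2σ̂, A = 2σ̂–3σ̂, * = beyond 3σ̂; sign = side of CL): 1:+B, 2:-A, 3:-A, 4:+C, 5:-C, 6:-C, 7:-B, 8:+C, 9:+C, 10:+C, 11:+C, 12:-C, 13:-C, 14:+C
Rule 2 (two of three consecutive points beyond the same 2σ limit) is satisfied at point 3.

rule 2 at point 3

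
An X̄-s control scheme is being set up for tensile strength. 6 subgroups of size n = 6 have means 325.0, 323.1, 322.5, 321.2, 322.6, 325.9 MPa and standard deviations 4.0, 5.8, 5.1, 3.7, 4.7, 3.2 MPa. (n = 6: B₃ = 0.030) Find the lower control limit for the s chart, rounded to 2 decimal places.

0.13

s̄ = (4.0 + 5.8 + 5.1 + 3.7 + 4.7 + 3.2) / 6 = 4.4167
LCL_s = B₃·s̄ = 0.030 × 4.4167 = 0.1325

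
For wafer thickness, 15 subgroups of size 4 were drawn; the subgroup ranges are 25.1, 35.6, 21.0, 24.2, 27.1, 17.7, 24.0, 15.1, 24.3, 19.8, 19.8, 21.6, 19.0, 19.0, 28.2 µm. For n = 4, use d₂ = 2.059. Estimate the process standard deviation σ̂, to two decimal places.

R̄ = (25.1 + 35.6 + 21.0 + 24.2 + 27.1 + 17.7 + 24.0 + 15.1 + 24.3 + 19.8 + 19.8 + 21.6 + 19.0 + 19.0 + 28.2) / 15 = 22.7667
σ̂ = R̄ / d₂ = 22.7667 / 2.059 = 11.0571

11.06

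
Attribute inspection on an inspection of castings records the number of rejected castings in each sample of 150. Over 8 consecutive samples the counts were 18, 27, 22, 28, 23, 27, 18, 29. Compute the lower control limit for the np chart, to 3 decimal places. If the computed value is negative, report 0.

p̄ = Σdᵢ / (k·n) = 192 / (8 × 150) = 0.16000
LCL = np̄ − 3·√(np̄(1−p̄)) = 24.0000 − 3 × 4.4900 = 10.5300

10.530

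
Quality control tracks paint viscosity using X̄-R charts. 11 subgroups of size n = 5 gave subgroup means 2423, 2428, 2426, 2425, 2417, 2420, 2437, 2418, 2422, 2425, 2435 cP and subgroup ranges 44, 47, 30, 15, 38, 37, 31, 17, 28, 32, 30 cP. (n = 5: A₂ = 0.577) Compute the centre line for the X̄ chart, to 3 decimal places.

2425.091

X̄̄ = (2423 + 2428 + 2426 + 2425 + 2417 + 2420 + 2437 + 2418 + 2422 + 2425 + 2435) / 11 = 26676.0000 / 11 = 2425.0909
CL = X̄̄ = 2425.0909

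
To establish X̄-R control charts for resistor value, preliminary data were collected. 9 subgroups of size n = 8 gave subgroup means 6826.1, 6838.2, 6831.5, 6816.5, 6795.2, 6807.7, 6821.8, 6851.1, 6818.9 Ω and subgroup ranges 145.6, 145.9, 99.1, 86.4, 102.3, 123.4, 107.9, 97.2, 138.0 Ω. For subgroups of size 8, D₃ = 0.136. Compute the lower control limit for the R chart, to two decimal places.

15.80

R̄ = (145.6 + 145.9 + 99.1 + 86.4 + 102.3 + 123.4 + 107.9 + 97.2 + 138.0) / 9 = 1045.8000 / 9 = 116.2000
LCL_R = D₃·R̄ = 0.136 × 116.2000 = 15.8032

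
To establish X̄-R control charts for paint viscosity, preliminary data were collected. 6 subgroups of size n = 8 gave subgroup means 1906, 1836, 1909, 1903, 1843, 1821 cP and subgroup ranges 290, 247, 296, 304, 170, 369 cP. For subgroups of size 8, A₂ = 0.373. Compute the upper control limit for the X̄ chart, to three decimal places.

X̄̄ = (1906 + 1836 + 1909 + 1903 + 1843 + 1821) / 6 = 11218.0000 / 6 = 1869.6667
R̄ = (290 + 247 + 296 + 304 + 170 + 369) / 6 = 1676.0000 / 6 = 279.3333
UCL = X̄̄ + A₂·R̄ = 1869.6667 + 0.373 × 279.3333 = 1973.8580

1973.858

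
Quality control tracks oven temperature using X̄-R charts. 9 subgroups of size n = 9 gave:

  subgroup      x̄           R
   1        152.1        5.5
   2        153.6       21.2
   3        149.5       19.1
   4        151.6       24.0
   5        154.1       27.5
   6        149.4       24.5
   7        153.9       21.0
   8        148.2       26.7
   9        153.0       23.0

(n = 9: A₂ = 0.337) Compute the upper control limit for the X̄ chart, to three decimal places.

X̄̄ = (152.1 + 153.6 + 149.5 + 151.6 + 154.1 + 149.4 + 153.9 + 148.2 + 153.0) / 9 = 1365.4000 / 9 = 151.7111
R̄ = (5.5 + 21.2 + 19.1 + 24.0 + 27.5 + 24.5 + 21.0 + 26.7 + 23.0) / 9 = 192.5000 / 9 = 21.3889
UCL = X̄̄ + A₂·R̄ = 151.7111 + 0.337 × 21.3889 = 158.9192

158.919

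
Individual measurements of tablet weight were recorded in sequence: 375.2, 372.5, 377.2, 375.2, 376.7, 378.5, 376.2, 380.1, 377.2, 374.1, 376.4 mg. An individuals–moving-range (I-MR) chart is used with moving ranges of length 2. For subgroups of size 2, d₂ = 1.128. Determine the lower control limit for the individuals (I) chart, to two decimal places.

369.07

X̄ = (375.2 + 372.5 + 377.2 + 375.2 + 376.7 + 378.5 + 376.2 + 380.1 + 377.2 + 374.1 + 376.4) / 11 = 376.3000
Moving ranges: 2.7, 4.7, 2.0, 1.5, 1.8, 2.3, 3.9, 2.9, 3.1, 2.3; M̄R̄ = 27.2000 / 10 = 2.7200
LCL = X̄ − 3·M̄R̄/d₂ = 376.3000 − 3 × 2.7200 / 1.128 = 369.0660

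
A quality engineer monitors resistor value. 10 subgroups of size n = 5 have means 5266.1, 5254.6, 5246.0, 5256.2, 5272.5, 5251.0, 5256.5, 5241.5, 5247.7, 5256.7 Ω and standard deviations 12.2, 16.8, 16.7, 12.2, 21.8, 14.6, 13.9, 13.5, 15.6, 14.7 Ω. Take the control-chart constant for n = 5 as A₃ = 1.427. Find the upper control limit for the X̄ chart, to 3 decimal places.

5276.570

X̄̄ = (5266.1 + 5254.6 + 5246.0 + 5256.2 + 5272.5 + 5251.0 + 5256.5 + 5241.5 + 5247.7 + 5256.7) / 10 = 5254.8800
s̄ = (12.2 + 16.8 + 16.7 + 12.2 + 21.8 + 14.6 + 13.9 + 13.5 + 15.6 + 14.7) / 10 = 15.2000
UCL = X̄̄ + A₃·s̄ = 5254.8800 + 1.427 × 15.2000 = 5276.5704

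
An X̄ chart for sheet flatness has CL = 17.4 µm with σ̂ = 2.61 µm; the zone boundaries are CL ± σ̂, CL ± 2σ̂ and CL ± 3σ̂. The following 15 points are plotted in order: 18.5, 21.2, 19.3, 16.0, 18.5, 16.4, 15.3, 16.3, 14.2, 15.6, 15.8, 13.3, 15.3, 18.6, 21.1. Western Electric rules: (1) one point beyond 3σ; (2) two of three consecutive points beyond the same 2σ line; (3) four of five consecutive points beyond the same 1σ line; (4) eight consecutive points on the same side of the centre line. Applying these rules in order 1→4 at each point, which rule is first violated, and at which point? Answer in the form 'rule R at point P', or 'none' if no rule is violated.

rule 4 at point 13

Zone of each point (C = within 1σ̂, B = 1σ̂–2σ̂, A = 2σ̂–3σ̂, * = beyond 3σ̂; sign = side of CL): 1:+C, 2:+B, 3:+C, 4:-C, 5:+C, 6:-C, 7:-C, 8:-C, 9:-B, 10:-C, 11:-C, 12:-B, 13:-C, 14:+C, 15:+B
Rule 4 (eight consecutive points on the same side of the centre line) is satisfied at point 13.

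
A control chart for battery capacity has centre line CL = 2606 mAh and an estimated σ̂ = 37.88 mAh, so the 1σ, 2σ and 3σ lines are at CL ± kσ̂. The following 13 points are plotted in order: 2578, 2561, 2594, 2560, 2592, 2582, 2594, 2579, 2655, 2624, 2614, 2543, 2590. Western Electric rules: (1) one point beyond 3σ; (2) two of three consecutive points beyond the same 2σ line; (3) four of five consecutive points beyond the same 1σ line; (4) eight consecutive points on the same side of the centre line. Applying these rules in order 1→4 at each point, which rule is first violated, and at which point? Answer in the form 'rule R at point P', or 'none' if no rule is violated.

rule 4 at point 8

Zone of each point (C = within 1σ̂, B = 1σ̂–2σ̂, A = 2σ̂–3σ̂, * = beyond 3σ̂; sign = side of CL): 1:-C, 2:-B, 3:-C, 4:-B, 5:-C, 6:-C, 7:-C, 8:-C, 9:+B, 10:+C, 11:+C, 12:-B, 13:-C
Rule 4 (eight consecutive points on the same side of the centre line) is satisfied at point 8.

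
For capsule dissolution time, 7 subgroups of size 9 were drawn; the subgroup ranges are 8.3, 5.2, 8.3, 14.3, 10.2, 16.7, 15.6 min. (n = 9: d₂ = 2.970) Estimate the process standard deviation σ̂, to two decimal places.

R̄ = (8.3 + 5.2 + 8.3 + 14.3 + 10.2 + 16.7 + 15.6) / 7 = 11.2286
σ̂ = R̄ / d₂ = 11.2286 / 2.970 = 3.7807

3.78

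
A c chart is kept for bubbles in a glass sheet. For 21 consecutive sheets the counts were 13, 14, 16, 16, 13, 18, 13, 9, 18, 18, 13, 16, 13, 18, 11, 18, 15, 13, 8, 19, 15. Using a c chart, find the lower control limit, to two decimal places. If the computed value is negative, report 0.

3.15

c̄ = (13 + 14 + 16 + 16 + 13 + 18 + 13 + 9 + 18 + 18 + 13 + 16 + 13 + 18 + 11 + 18 + 15 + 13 + 8 + 19 + 15) / 21 = 307 / 21 = 14.6190
LCL = c̄ − 3√c̄ = 14.6190 − 3 × 3.8235 = 3.1486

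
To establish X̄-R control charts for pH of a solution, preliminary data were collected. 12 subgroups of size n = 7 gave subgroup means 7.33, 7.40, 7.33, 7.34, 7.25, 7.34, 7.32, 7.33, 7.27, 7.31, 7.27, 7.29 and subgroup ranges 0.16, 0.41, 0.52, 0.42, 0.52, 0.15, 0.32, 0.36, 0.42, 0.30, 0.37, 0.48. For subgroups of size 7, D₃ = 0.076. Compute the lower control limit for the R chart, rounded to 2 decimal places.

R̄ = (0.16 + 0.41 + 0.52 + 0.42 + 0.52 + 0.15 + 0.32 + 0.36 + 0.42 + 0.30 + 0.37 + 0.48) / 12 = 4.4300 / 12 = 0.3692
LCL_R = D₃·R̄ = 0.076 × 0.3692 = 0.0281

0.03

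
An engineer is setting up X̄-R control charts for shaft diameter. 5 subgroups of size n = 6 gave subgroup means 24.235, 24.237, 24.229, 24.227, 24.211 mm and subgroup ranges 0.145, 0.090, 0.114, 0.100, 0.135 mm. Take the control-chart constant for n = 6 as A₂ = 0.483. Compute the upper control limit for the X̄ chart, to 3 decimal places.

24.284

X̄̄ = (24.235 + 24.237 + 24.229 + 24.227 + 24.211) / 5 = 121.1390 / 5 = 24.2278
R̄ = (0.145 + 0.090 + 0.114 + 0.100 + 0.135) / 5 = 0.5840 / 5 = 0.1168
UCL = X̄̄ + A₂·R̄ = 24.2278 + 0.483 × 0.1168 = 24.2842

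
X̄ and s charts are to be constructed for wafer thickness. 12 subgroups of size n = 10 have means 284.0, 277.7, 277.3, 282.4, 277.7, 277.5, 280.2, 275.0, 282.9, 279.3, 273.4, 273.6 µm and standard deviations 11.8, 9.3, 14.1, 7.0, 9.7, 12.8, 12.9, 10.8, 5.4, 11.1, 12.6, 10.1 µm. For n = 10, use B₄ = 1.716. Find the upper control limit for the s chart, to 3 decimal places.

18.247

s̄ = (11.8 + 9.3 + 14.1 + 7.0 + 9.7 + 12.8 + 12.9 + 10.8 + 5.4 + 11.1 + 12.6 + 10.1) / 12 = 10.6333
UCL_s = B₄·s̄ = 1.716 × 10.6333 = 18.2468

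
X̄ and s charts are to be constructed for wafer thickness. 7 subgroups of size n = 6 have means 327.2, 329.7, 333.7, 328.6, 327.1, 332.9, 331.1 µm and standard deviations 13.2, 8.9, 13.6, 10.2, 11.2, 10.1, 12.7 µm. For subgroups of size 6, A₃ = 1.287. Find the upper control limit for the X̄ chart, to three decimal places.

X̄̄ = (327.2 + 329.7 + 333.7 + 328.6 + 327.1 + 332.9 + 331.1) / 7 = 330.0429
s̄ = (13.2 + 8.9 + 13.6 + 10.2 + 11.2 + 10.1 + 12.7) / 7 = 11.4143
UCL = X̄̄ + A₃·s̄ = 330.0429 + 1.287 × 11.4143 = 344.7330

344.733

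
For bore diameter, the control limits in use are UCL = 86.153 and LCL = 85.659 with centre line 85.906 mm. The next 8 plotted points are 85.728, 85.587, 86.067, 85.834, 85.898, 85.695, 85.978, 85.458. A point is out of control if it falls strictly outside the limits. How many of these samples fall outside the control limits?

2

Compare each point to [85.659, 86.153]: sample 2 = 85.587 < LCL; sample 8 = 85.458 < LCL.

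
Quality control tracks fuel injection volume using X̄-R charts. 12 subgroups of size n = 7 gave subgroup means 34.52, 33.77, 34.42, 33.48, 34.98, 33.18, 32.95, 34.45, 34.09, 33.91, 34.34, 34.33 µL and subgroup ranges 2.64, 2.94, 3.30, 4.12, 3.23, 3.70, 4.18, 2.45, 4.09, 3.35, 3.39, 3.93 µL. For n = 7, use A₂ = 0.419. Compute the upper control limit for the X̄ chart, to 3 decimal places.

X̄̄ = (34.52 + 33.77 + 34.42 + 33.48 + 34.98 + 33.18 + 32.95 + 34.45 + 34.09 + 33.91 + 34.34 + 34.33) / 12 = 408.4200 / 12 = 34.0350
R̄ = (2.64 + 2.94 + 3.30 + 4.12 + 3.23 + 3.70 + 4.18 + 2.45 + 4.09 + 3.35 + 3.39 + 3.93) / 12 = 41.3200 / 12 = 3.4433
UCL = X̄̄ + A₂·R̄ = 34.0350 + 0.419 × 3.4433 = 35.4778

35.478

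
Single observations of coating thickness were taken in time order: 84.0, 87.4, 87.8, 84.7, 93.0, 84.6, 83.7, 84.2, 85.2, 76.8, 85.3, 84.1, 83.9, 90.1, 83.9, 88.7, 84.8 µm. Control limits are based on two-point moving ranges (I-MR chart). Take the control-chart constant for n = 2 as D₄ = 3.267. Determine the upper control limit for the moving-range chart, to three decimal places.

13.354

Moving ranges: 3.4, 0.4, 3.1, 8.3, 8.4, 0.9, 0.5, 1.0, 8.4, 8.5, 1.2, 0.2, 6.2, 6.2, 4.8, 3.9; M̄R̄ = 65.4000 / 16 = 4.0875
UCL_MR = D₄·M̄R̄ = 3.267 × 4.0875 = 13.3539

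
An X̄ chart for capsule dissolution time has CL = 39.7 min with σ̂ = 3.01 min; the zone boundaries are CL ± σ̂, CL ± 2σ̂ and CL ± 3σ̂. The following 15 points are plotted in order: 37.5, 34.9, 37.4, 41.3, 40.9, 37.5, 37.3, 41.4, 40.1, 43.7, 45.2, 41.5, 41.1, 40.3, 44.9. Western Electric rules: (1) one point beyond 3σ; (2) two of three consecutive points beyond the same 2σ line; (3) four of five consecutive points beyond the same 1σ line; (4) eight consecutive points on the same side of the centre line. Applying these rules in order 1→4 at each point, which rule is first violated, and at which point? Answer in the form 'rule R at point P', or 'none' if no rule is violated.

Zone of each point (C = within 1σ̂, B = 1σ̂–2σ̂, A = 2σ̂–3σ̂, * = beyond 3σ̂; sign = side of CL): 1:-C, 2:-B, 3:-C, 4:+C, 5:+C, 6:-C, 7:-C, 8:+C, 9:+C, 10:+B, 11:+B, 12:+C, 13:+C, 14:+C, 15:+B
Rule 4 (eight consecutive points on the same side of the centre line) is satisfied at point 15.

rule 4 at point 15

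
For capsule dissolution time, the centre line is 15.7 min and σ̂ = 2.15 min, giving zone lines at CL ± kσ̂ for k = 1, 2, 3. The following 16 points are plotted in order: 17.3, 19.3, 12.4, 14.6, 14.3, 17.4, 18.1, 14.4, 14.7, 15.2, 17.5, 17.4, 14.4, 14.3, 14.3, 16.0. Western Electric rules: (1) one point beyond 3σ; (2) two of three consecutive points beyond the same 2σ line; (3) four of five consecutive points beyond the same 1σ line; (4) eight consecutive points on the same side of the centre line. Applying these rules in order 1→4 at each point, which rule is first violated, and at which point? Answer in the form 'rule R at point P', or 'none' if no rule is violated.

none

Zone of each point (C = within 1σ̂, B = 1σ̂–2σ̂, A = 2σ̂–3σ̂, * = beyond 3σ̂; sign = side of CL): 1:+C, 2:+B, 3:-B, 4:-C, 5:-C, 6:+C, 7:+B, 8:-C, 9:-C, 10:-C, 11:+C, 12:+C, 13:-C, 14:-C, 15:-C, 16:+C
No rule fires across all 16 points.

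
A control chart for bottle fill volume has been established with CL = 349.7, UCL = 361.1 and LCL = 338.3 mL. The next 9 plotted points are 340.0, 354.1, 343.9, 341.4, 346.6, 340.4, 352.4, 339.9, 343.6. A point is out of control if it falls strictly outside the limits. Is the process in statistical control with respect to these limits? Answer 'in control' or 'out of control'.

in control

All 9 points lie within [338.3, 361.1].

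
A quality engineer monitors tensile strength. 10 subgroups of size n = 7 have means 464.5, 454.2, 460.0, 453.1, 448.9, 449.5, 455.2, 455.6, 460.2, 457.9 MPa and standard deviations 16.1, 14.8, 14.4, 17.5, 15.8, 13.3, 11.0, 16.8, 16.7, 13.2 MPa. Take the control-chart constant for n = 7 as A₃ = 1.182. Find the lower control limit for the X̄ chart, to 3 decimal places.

438.227

X̄̄ = (464.5 + 454.2 + 460.0 + 453.1 + 448.9 + 449.5 + 455.2 + 455.6 + 460.2 + 457.9) / 10 = 455.9100
s̄ = (16.1 + 14.8 + 14.4 + 17.5 + 15.8 + 13.3 + 11.0 + 16.8 + 16.7 + 13.2) / 10 = 14.9600
LCL = X̄̄ − A₃·s̄ = 455.9100 − 1.182 × 14.9600 = 438.2273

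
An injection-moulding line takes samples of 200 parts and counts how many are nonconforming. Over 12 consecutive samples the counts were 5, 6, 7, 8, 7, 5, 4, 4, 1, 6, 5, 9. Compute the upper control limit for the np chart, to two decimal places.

p̄ = Σdᵢ / (k·n) = 67 / (12 × 200) = 0.02792
UCL = np̄ + 3·√(np̄(1−p̄)) = 5.5833 + 3 × √(5.5833×0.97208) = 5.5833 + 3 × 2.3297 = 12.5724

12.57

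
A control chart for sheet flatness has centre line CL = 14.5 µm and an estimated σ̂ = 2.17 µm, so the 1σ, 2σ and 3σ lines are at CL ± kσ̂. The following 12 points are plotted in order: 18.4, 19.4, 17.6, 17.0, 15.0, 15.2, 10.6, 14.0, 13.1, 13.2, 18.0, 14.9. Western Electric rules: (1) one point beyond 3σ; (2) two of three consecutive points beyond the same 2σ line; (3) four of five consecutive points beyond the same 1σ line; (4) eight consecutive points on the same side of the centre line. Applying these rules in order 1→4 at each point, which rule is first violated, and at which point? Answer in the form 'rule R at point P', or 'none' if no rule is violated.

Zone of each point (C = within 1σ̂, B = 1σ̂–2σ̂, A = 2σ̂–3σ̂, * = beyond 3σ̂; sign = side of CL): 1:+B, 2:+A, 3:+B, 4:+B, 5:+C, 6:+C, 7:-B, 8:-C, 9:-C, 10:-C, 11:+B, 12:+C
Rule 3 (four of five consecutive points beyond the same 1σ limit) is satisfied at point 4.

rule 3 at point 4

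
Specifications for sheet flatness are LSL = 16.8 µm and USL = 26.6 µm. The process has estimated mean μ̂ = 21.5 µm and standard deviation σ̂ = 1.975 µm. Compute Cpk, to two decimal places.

0.79

Cpu = (USL − μ̂) / (3σ̂) = (26.6 − 21.5) / (3 × 1.975) = 0.8608; Cpl = (μ̂ − LSL) / (3σ̂) = (21.5 − 16.8) / (3 × 1.975) = 0.7932; Cpk = min(Cpu, Cpl) = 0.7932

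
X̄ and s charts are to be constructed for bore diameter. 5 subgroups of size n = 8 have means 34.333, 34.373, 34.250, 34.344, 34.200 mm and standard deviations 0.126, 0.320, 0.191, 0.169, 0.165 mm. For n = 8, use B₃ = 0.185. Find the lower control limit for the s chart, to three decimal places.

s̄ = (0.126 + 0.320 + 0.191 + 0.169 + 0.165) / 5 = 0.1942
LCL_s = B₃·s̄ = 0.185 × 0.1942 = 0.0359

0.036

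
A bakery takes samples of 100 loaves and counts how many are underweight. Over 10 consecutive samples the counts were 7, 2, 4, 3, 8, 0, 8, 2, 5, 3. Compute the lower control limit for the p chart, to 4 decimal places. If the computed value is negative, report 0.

0.0000

p̄ = Σdᵢ / (k·n) = 42 / (10 × 100) = 0.04200
LCL = p̄ − 3·√(p̄(1−p̄)/n) = 0.04200 − 3 × 0.02006 = -0.01818 → 0 (negative, so LCL = 0)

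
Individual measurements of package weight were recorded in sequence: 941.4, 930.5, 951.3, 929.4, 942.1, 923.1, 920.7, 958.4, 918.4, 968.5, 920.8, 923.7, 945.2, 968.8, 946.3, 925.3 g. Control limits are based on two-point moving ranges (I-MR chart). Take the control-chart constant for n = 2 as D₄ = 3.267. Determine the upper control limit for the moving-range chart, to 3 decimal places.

Moving ranges: 10.9, 20.8, 21.9, 12.7, 19.0, 2.4, 37.7, 40.0, 50.1, 47.7, 2.9, 21.5, 23.6, 22.5, 21.0; M̄R̄ = 354.7000 / 15 = 23.6467
UCL_MR = D₄·M̄R̄ = 3.267 × 23.6467 = 77.2537

77.254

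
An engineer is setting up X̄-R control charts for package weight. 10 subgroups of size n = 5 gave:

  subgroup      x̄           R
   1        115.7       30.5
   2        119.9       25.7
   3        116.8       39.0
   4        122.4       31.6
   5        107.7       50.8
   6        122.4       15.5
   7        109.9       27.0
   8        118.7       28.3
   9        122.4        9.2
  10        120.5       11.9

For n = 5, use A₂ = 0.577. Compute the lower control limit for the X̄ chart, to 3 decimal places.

102.090

X̄̄ = (115.7 + 119.9 + 116.8 + 122.4 + 107.7 + 122.4 + 109.9 + 118.7 + 122.4 + 120.5) / 10 = 1176.4000 / 10 = 117.6400
R̄ = (30.5 + 25.7 + 39.0 + 31.6 + 50.8 + 15.5 + 27.0 + 28.3 + 9.2 + 11.9) / 10 = 269.5000 / 10 = 26.9500
LCL = X̄̄ − A₂·R̄ = 117.6400 − 0.577 × 26.9500 = 102.0899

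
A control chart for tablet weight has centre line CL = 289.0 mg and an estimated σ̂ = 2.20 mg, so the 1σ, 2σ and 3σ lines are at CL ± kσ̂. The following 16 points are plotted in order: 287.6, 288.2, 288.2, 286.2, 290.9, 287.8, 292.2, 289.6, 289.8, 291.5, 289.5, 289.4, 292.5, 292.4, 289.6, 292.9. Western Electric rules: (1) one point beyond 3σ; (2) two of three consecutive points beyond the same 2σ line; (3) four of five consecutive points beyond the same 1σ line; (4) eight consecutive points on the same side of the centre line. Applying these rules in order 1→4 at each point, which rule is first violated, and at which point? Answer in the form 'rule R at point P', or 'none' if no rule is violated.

rule 4 at point 14

Zone of each point (C = within 1σ̂, B = 1σ̂–2σ̂, A = 2σ̂–3σ̂, * = beyond 3σ̂; sign = side of CL): 1:-C, 2:-C, 3:-C, 4:-B, 5:+C, 6:-C, 7:+B, 8:+C, 9:+C, 10:+B, 11:+C, 12:+C, 13:+B, 14:+B, 15:+C, 16:+B
Rule 4 (eight consecutive points on the same side of the centre line) is satisfied at point 14.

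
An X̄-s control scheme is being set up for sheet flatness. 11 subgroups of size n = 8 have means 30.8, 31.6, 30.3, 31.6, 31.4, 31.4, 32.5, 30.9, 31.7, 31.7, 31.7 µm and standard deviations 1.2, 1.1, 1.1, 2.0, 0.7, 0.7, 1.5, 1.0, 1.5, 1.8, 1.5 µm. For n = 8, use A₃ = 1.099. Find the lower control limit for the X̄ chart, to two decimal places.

30.01

X̄̄ = (30.8 + 31.6 + 30.3 + 31.6 + 31.4 + 31.4 + 32.5 + 30.9 + 31.7 + 31.7 + 31.7) / 11 = 31.4182
s̄ = (1.2 + 1.1 + 1.1 + 2.0 + 0.7 + 0.7 + 1.5 + 1.0 + 1.5 + 1.8 + 1.5) / 11 = 1.2818
LCL = X̄̄ − A₃·s̄ = 31.4182 − 1.099 × 1.2818 = 30.0095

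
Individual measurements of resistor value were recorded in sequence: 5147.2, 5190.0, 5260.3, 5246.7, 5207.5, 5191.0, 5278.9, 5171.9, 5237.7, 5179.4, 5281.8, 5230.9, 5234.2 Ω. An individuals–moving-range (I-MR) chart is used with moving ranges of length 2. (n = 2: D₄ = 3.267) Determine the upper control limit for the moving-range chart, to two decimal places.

Moving ranges: 42.8, 70.3, 13.6, 39.2, 16.5, 87.9, 107.0, 65.8, 58.3, 102.4, 50.9, 3.3; M̄R̄ = 658.0000 / 12 = 54.8333
UCL_MR = D₄·M̄R̄ = 3.267 × 54.8333 = 179.1405

179.14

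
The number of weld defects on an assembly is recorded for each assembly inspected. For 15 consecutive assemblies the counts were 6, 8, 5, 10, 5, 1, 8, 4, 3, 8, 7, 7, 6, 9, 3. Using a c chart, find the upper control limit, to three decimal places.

13.348

c̄ = (6 + 8 + 5 + 10 + 5 + 1 + 8 + 4 + 3 + 8 + 7 + 7 + 6 + 9 + 3) / 15 = 90 / 15 = 6.0000
UCL = c̄ + 3√c̄ = 6.0000 + 3 × √6.0000 = 6.0000 + 3 × 2.4495 = 13.3485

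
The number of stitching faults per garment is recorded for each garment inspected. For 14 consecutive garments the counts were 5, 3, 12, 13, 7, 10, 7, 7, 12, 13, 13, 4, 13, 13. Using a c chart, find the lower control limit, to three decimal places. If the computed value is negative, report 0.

c̄ = (5 + 3 + 12 + 13 + 7 + 10 + 7 + 7 + 12 + 13 + 13 + 4 + 13 + 13) / 14 = 132 / 14 = 9.4286
LCL = c̄ − 3√c̄ = 9.4286 − 3 × 3.0706 = 0.2168

0.217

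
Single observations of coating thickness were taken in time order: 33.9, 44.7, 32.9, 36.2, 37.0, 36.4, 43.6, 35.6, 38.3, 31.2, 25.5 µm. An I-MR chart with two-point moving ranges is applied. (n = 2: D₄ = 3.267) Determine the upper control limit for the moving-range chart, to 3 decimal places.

18.949

Moving ranges: 10.8, 11.8, 3.3, 0.8, 0.6, 7.2, 8.0, 2.7, 7.1, 5.7; M̄R̄ = 58.0000 / 10 = 5.8000
UCL_MR = D₄·M̄R̄ = 3.267 × 5.8000 = 18.9486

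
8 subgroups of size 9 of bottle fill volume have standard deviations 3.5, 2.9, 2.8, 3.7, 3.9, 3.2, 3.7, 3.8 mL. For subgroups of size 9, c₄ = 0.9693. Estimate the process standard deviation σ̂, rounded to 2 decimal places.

s̄ = (3.5 + 2.9 + 2.8 + 3.7 + 3.9 + 3.2 + 3.7 + 3.8) / 8 = 3.4375
σ̂ = s̄ / c₄ = 3.4375 / 0.9693 = 3.5464

3.55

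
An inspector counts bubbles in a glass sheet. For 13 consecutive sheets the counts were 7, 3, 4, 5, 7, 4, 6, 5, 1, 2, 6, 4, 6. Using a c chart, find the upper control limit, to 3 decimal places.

11.060

c̄ = (7 + 3 + 4 + 5 + 7 + 4 + 6 + 5 + 1 + 2 + 6 + 4 + 6) / 13 = 60 / 13 = 4.6154
UCL = c̄ + 3√c̄ = 4.6154 + 3 × √4.6154 = 4.6154 + 3 × 2.1483 = 11.0604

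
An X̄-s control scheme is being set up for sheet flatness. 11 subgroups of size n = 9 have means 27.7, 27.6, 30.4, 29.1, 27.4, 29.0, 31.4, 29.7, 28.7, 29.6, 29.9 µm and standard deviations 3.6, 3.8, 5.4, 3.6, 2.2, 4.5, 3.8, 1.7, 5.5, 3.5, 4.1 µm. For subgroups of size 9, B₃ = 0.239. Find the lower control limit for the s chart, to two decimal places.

s̄ = (3.6 + 3.8 + 5.4 + 3.6 + 2.2 + 4.5 + 3.8 + 1.7 + 5.5 + 3.5 + 4.1) / 11 = 3.7909
LCL_s = B₃·s̄ = 0.239 × 3.7909 = 0.9060

0.91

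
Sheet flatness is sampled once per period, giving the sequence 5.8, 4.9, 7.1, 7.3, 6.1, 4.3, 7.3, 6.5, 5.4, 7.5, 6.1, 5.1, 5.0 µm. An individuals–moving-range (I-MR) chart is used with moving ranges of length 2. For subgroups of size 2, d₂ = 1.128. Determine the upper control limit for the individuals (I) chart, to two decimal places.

X̄ = (5.8 + 4.9 + 7.1 + 7.3 + 6.1 + 4.3 + 7.3 + 6.5 + 5.4 + 7.5 + 6.1 + 5.1 + 5.0) / 13 = 6.0308
Moving ranges: 0.9, 2.2, 0.2, 1.2, 1.8, 3.0, 0.8, 1.1, 2.1, 1.4, 1.0, 0.1; M̄R̄ = 15.8000 / 12 = 1.3167
UCL = X̄ + 3·M̄R̄/d₂ = 6.0308 + 3 × 1.3167 / 1.128 = 9.5325

9.53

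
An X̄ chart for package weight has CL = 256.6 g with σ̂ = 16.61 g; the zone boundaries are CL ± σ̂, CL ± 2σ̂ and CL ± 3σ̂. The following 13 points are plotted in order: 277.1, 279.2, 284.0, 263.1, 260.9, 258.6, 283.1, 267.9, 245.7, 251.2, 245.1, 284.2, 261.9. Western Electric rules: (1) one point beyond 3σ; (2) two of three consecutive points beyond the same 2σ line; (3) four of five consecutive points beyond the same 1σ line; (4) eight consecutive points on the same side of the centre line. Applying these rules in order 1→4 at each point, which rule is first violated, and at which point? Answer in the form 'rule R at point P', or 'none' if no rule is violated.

rule 4 at point 8

Zone of each point (C = within 1σ̂, B = 1σ̂–2σ̂, A = 2σ̂–3σ̂, * = beyond 3σ̂; sign = side of CL): 1:+B, 2:+B, 3:+B, 4:+C, 5:+C, 6:+C, 7:+B, 8:+C, 9:-C, 10:-C, 11:-C, 12:+B, 13:+C
Rule 4 (eight consecutive points on the same side of the centre line) is satisfied at point 8.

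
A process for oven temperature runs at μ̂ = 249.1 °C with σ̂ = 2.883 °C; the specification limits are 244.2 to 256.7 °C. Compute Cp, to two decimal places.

Cp = (USL − LSL) / (6σ̂) = (256.7 − 244.2) / (6 × 2.883) = 12.5000 / 17.2980 = 0.7226

0.72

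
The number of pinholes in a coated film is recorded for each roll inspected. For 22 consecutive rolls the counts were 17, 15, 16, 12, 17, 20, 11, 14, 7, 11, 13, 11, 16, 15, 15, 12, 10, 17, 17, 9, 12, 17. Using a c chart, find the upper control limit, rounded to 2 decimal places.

24.97

c̄ = (17 + 15 + 16 + 12 + 17 + 20 + 11 + 14 + 7 + 11 + 13 + 11 + 16 + 15 + 15 + 12 + 10 + 17 + 17 + 9 + 12 + 17) / 22 = 304 / 22 = 13.8182
UCL = c̄ + 3√c̄ = 13.8182 + 3 × √13.8182 = 13.8182 + 3 × 3.7173 = 24.9700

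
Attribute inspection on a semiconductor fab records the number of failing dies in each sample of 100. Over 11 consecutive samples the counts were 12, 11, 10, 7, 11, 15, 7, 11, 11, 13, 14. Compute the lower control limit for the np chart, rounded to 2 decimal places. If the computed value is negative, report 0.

p̄ = Σdᵢ / (k·n) = 122 / (11 × 100) = 0.11091
LCL = np̄ − 3·√(np̄(1−p̄)) = 11.0909 − 3 × 3.1402 = 1.6703

1.67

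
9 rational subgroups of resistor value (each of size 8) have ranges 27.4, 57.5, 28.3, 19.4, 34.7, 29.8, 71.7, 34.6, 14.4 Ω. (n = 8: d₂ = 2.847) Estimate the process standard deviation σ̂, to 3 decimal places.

R̄ = (27.4 + 57.5 + 28.3 + 19.4 + 34.7 + 29.8 + 71.7 + 34.6 + 14.4) / 9 = 35.3111
σ̂ = R̄ / d₂ = 35.3111 / 2.847 = 12.4029

12.403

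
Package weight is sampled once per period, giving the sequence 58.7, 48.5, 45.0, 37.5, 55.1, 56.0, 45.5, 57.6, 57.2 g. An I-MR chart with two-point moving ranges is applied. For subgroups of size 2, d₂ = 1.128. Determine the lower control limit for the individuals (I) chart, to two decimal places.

30.39

X̄ = (58.7 + 48.5 + 45.0 + 37.5 + 55.1 + 56.0 + 45.5 + 57.6 + 57.2) / 9 = 51.2333
Moving ranges: 10.2, 3.5, 7.5, 17.6, 0.9, 10.5, 12.1, 0.4; M̄R̄ = 62.7000 / 8 = 7.8375
LCL = X̄ − 3·M̄R̄/d₂ = 51.2333 − 3 × 7.8375 / 1.128 = 30.3889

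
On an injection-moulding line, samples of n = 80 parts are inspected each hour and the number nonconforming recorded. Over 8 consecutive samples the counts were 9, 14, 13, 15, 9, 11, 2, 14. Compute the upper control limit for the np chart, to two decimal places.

20.07

p̄ = Σdᵢ / (k·n) = 87 / (8 × 80) = 0.13594
UCL = np̄ + 3·√(np̄(1−p̄)) = 10.8750 + 3 × √(10.8750×0.86406) = 10.8750 + 3 × 3.0654 = 20.0712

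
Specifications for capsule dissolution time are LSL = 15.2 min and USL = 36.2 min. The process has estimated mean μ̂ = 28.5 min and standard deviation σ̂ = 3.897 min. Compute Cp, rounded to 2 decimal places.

Cp = (USL − LSL) / (6σ̂) = (36.2 − 15.2) / (6 × 3.897) = 21.0000 / 23.3820 = 0.8981

0.90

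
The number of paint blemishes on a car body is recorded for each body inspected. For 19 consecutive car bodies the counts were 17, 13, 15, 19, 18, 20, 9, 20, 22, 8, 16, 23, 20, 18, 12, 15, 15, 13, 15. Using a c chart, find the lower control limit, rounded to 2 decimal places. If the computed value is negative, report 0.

4.13

c̄ = (17 + 13 + 15 + 19 + 18 + 20 + 9 + 20 + 22 + 8 + 16 + 23 + 20 + 18 + 12 + 15 + 15 + 13 + 15) / 19 = 308 / 19 = 16.2105
LCL = c̄ − 3√c̄ = 16.2105 − 3 × 4.0262 = 4.1318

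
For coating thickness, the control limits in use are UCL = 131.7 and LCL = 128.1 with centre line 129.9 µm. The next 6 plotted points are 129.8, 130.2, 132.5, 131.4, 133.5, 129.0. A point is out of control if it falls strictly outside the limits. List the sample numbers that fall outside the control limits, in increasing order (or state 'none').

Compare each point to [128.1, 131.7]: sample 3 = 132.5 > UCL; sample 5 = 133.5 > UCL.

3, 5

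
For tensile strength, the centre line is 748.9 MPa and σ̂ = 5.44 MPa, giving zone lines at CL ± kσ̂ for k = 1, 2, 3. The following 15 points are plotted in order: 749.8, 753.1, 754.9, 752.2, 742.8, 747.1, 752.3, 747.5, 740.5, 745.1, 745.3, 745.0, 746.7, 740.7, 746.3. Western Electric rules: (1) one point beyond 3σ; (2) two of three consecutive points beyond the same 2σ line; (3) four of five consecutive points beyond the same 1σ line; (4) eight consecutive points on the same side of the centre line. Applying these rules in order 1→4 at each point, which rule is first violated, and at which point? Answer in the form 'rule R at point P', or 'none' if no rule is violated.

Zone of each point (C = within 1σ̂, B = 1σ̂–2σ̂, A = 2σ̂–3σ̂, * = beyond 3σ̂; sign = side of CL): 1:+C, 2:+C, 3:+B, 4:+C, 5:-B, 6:-C, 7:+C, 8:-C, 9:-B, 10:-C, 11:-C, 12:-C, 13:-C, 14:-B, 15:-C
Rule 4 (eight consecutive points on the same side of the centre line) is satisfied at point 15.

rule 4 at point 15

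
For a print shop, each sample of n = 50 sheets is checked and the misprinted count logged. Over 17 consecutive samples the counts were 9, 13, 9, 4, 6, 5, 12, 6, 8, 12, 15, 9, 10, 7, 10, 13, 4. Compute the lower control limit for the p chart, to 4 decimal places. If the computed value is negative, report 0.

p̄ = Σdᵢ / (k·n) = 152 / (17 × 50) = 0.17882
LCL = p̄ − 3·√(p̄(1−p̄)/n) = 0.17882 − 3 × 0.05419 = 0.01624

0.0162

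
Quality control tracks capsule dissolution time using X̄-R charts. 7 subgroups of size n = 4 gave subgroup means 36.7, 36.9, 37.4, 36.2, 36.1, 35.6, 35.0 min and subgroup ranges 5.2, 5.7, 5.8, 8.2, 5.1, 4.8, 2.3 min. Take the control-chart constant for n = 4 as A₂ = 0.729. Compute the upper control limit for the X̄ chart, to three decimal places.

40.135

X̄̄ = (36.7 + 36.9 + 37.4 + 36.2 + 36.1 + 35.6 + 35.0) / 7 = 253.9000 / 7 = 36.2714
R̄ = (5.2 + 5.7 + 5.8 + 8.2 + 5.1 + 4.8 + 2.3) / 7 = 37.1000 / 7 = 5.3000
UCL = X̄̄ + A₂·R̄ = 36.2714 + 0.729 × 5.3000 = 40.1351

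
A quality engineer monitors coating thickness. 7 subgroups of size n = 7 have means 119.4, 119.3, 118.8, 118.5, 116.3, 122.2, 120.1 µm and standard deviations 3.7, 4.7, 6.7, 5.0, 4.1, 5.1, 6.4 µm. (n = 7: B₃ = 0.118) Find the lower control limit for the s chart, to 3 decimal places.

0.602

s̄ = (3.7 + 4.7 + 6.7 + 5.0 + 4.1 + 5.1 + 6.4) / 7 = 5.1000
LCL_s = B₃·s̄ = 0.118 × 5.1000 = 0.6018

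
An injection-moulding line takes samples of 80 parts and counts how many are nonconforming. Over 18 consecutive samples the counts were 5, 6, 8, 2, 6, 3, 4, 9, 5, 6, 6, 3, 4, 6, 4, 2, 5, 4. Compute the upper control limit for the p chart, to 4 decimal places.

0.1415

p̄ = Σdᵢ / (k·n) = 88 / (18 × 80) = 0.06111
UCL = p̄ + 3·√(p̄(1−p̄)/n) = 0.06111 + 3 × √(0.06111×0.93889/80) = 0.06111 + 3 × 0.02678 = 0.14145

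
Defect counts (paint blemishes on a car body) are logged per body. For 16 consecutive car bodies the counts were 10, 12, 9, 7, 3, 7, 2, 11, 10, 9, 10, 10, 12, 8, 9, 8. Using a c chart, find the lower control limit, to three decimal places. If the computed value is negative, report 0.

c̄ = (10 + 12 + 9 + 7 + 3 + 7 + 2 + 11 + 10 + 9 + 10 + 10 + 12 + 8 + 9 + 8) / 16 = 137 / 16 = 8.5625
LCL = c̄ − 3√c̄ = 8.5625 − 3 × 2.9262 = -0.2160 → 0 (cannot be negative)

0.000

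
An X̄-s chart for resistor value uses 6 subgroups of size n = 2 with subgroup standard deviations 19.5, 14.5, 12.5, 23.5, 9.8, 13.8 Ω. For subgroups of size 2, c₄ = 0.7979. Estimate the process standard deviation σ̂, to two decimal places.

19.55

s̄ = (19.5 + 14.5 + 12.5 + 23.5 + 9.8 + 13.8) / 6 = 15.6000
σ̂ = s̄ / c₄ = 15.6000 / 0.7979 = 19.5513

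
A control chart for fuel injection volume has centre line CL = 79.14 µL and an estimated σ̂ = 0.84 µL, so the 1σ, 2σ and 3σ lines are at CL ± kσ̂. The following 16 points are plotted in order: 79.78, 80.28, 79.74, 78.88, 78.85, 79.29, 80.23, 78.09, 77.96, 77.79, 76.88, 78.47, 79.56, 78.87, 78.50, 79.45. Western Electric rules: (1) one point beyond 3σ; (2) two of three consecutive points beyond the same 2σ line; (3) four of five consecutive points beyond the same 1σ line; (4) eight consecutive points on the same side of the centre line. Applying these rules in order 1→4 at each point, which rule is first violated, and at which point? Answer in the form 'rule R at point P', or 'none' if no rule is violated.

Zone of each point (C = within 1σ̂, B = 1σ̂–2σ̂, A = 2σ̂–3σ̂, * = beyond 3σ̂; sign = side of CL): 1:+C, 2:+B, 3:+C, 4:-C, 5:-C, 6:+C, 7:+B, 8:-B, 9:-B, 10:-B, 11:-A, 12:-C, 13:+C, 14:-C, 15:-C, 16:+C
Rule 3 (four of five consecutive points beyond the same 1σ limit) is satisfied at point 11.

rule 3 at point 11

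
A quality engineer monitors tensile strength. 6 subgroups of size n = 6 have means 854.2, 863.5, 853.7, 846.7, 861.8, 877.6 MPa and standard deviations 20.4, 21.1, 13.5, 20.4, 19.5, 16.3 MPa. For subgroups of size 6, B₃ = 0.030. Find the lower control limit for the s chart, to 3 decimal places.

s̄ = (20.4 + 21.1 + 13.5 + 20.4 + 19.5 + 16.3) / 6 = 18.5333
LCL_s = B₃·s̄ = 0.030 × 18.5333 = 0.5560

0.556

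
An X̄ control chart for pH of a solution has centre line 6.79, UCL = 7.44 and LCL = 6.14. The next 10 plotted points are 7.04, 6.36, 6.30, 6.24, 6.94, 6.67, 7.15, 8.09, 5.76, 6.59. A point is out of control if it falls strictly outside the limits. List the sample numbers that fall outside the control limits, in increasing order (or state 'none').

Compare each point to [6.14, 7.44]: sample 8 = 8.09 > UCL; sample 9 = 5.76 < LCL.

8, 9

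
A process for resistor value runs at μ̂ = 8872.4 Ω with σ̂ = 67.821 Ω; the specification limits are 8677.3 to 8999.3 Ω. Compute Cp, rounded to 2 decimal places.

0.79

Cp = (USL − LSL) / (6σ̂) = (8999.3 − 8677.3) / (6 × 67.821) = 322.0000 / 406.9260 = 0.7913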